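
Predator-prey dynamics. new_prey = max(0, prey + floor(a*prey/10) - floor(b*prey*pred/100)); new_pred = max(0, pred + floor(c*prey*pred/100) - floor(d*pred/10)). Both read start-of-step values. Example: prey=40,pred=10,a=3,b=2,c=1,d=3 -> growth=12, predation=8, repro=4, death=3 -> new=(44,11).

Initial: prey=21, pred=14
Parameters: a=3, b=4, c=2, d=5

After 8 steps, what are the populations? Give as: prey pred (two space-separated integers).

Step 1: prey: 21+6-11=16; pred: 14+5-7=12
Step 2: prey: 16+4-7=13; pred: 12+3-6=9
Step 3: prey: 13+3-4=12; pred: 9+2-4=7
Step 4: prey: 12+3-3=12; pred: 7+1-3=5
Step 5: prey: 12+3-2=13; pred: 5+1-2=4
Step 6: prey: 13+3-2=14; pred: 4+1-2=3
Step 7: prey: 14+4-1=17; pred: 3+0-1=2
Step 8: prey: 17+5-1=21; pred: 2+0-1=1

Answer: 21 1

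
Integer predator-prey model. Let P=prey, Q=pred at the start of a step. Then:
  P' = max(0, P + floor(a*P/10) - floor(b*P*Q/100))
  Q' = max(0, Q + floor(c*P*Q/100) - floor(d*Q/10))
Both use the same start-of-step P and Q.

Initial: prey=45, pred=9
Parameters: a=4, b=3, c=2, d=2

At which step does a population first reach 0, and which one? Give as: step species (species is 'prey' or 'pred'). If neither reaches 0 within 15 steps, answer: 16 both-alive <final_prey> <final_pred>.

Step 1: prey: 45+18-12=51; pred: 9+8-1=16
Step 2: prey: 51+20-24=47; pred: 16+16-3=29
Step 3: prey: 47+18-40=25; pred: 29+27-5=51
Step 4: prey: 25+10-38=0; pred: 51+25-10=66
First extinction: prey at step 4

Answer: 4 prey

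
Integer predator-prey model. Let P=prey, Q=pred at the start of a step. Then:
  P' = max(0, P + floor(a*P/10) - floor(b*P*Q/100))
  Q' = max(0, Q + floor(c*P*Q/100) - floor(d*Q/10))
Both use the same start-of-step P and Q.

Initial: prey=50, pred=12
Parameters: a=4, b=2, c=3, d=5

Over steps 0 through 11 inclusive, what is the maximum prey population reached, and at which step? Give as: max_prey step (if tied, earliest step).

Answer: 58 1

Derivation:
Step 1: prey: 50+20-12=58; pred: 12+18-6=24
Step 2: prey: 58+23-27=54; pred: 24+41-12=53
Step 3: prey: 54+21-57=18; pred: 53+85-26=112
Step 4: prey: 18+7-40=0; pred: 112+60-56=116
Step 5: prey: 0+0-0=0; pred: 116+0-58=58
Step 6: prey: 0+0-0=0; pred: 58+0-29=29
Step 7: prey: 0+0-0=0; pred: 29+0-14=15
Step 8: prey: 0+0-0=0; pred: 15+0-7=8
Step 9: prey: 0+0-0=0; pred: 8+0-4=4
Step 10: prey: 0+0-0=0; pred: 4+0-2=2
Step 11: prey: 0+0-0=0; pred: 2+0-1=1
Max prey = 58 at step 1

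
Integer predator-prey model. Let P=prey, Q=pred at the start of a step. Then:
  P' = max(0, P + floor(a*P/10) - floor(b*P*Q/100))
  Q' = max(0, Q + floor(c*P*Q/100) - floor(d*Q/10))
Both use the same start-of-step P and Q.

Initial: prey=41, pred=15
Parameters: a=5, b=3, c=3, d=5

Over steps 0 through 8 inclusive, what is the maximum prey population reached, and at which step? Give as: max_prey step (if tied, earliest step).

Step 1: prey: 41+20-18=43; pred: 15+18-7=26
Step 2: prey: 43+21-33=31; pred: 26+33-13=46
Step 3: prey: 31+15-42=4; pred: 46+42-23=65
Step 4: prey: 4+2-7=0; pred: 65+7-32=40
Step 5: prey: 0+0-0=0; pred: 40+0-20=20
Step 6: prey: 0+0-0=0; pred: 20+0-10=10
Step 7: prey: 0+0-0=0; pred: 10+0-5=5
Step 8: prey: 0+0-0=0; pred: 5+0-2=3
Max prey = 43 at step 1

Answer: 43 1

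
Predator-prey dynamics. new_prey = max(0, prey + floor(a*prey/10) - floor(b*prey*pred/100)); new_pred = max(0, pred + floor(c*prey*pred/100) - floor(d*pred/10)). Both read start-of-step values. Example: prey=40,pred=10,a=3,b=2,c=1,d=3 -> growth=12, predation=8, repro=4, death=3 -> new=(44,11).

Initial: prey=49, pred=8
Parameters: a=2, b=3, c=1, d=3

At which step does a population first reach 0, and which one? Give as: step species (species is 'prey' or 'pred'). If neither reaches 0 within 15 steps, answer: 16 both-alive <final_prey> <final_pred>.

Step 1: prey: 49+9-11=47; pred: 8+3-2=9
Step 2: prey: 47+9-12=44; pred: 9+4-2=11
Step 3: prey: 44+8-14=38; pred: 11+4-3=12
Step 4: prey: 38+7-13=32; pred: 12+4-3=13
Step 5: prey: 32+6-12=26; pred: 13+4-3=14
Step 6: prey: 26+5-10=21; pred: 14+3-4=13
Step 7: prey: 21+4-8=17; pred: 13+2-3=12
Step 8: prey: 17+3-6=14; pred: 12+2-3=11
Step 9: prey: 14+2-4=12; pred: 11+1-3=9
Step 10: prey: 12+2-3=11; pred: 9+1-2=8
Step 11: prey: 11+2-2=11; pred: 8+0-2=6
Step 12: prey: 11+2-1=12; pred: 6+0-1=5
Step 13: prey: 12+2-1=13; pred: 5+0-1=4
Step 14: prey: 13+2-1=14; pred: 4+0-1=3
Step 15: prey: 14+2-1=15; pred: 3+0-0=3
No extinction within 15 steps

Answer: 16 both-alive 15 3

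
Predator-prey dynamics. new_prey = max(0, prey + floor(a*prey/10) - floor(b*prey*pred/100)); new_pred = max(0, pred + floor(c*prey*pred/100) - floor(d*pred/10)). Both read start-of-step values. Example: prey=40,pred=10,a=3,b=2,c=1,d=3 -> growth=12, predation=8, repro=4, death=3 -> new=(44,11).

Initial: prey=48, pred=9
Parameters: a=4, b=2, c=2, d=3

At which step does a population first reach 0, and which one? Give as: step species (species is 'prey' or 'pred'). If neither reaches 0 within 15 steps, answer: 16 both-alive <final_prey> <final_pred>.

Answer: 5 prey

Derivation:
Step 1: prey: 48+19-8=59; pred: 9+8-2=15
Step 2: prey: 59+23-17=65; pred: 15+17-4=28
Step 3: prey: 65+26-36=55; pred: 28+36-8=56
Step 4: prey: 55+22-61=16; pred: 56+61-16=101
Step 5: prey: 16+6-32=0; pred: 101+32-30=103
First extinction: prey at step 5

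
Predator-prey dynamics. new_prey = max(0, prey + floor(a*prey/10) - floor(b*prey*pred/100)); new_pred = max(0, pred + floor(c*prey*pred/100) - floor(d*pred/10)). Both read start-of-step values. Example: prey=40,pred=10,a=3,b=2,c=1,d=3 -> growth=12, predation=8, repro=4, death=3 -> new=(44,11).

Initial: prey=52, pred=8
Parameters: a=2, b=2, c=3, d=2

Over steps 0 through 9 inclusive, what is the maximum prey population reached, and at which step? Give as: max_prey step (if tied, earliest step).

Answer: 54 1

Derivation:
Step 1: prey: 52+10-8=54; pred: 8+12-1=19
Step 2: prey: 54+10-20=44; pred: 19+30-3=46
Step 3: prey: 44+8-40=12; pred: 46+60-9=97
Step 4: prey: 12+2-23=0; pred: 97+34-19=112
Step 5: prey: 0+0-0=0; pred: 112+0-22=90
Step 6: prey: 0+0-0=0; pred: 90+0-18=72
Step 7: prey: 0+0-0=0; pred: 72+0-14=58
Step 8: prey: 0+0-0=0; pred: 58+0-11=47
Step 9: prey: 0+0-0=0; pred: 47+0-9=38
Max prey = 54 at step 1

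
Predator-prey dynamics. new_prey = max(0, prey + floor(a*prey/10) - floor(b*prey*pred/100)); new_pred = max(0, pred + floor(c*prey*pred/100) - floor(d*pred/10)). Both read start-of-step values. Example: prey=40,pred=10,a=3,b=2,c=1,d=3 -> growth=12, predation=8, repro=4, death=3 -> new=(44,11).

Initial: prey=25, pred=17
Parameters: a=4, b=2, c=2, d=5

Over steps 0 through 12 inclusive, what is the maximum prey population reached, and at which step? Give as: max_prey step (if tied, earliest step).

Answer: 29 3

Derivation:
Step 1: prey: 25+10-8=27; pred: 17+8-8=17
Step 2: prey: 27+10-9=28; pred: 17+9-8=18
Step 3: prey: 28+11-10=29; pred: 18+10-9=19
Step 4: prey: 29+11-11=29; pred: 19+11-9=21
Step 5: prey: 29+11-12=28; pred: 21+12-10=23
Step 6: prey: 28+11-12=27; pred: 23+12-11=24
Step 7: prey: 27+10-12=25; pred: 24+12-12=24
Step 8: prey: 25+10-12=23; pred: 24+12-12=24
Step 9: prey: 23+9-11=21; pred: 24+11-12=23
Step 10: prey: 21+8-9=20; pred: 23+9-11=21
Step 11: prey: 20+8-8=20; pred: 21+8-10=19
Step 12: prey: 20+8-7=21; pred: 19+7-9=17
Max prey = 29 at step 3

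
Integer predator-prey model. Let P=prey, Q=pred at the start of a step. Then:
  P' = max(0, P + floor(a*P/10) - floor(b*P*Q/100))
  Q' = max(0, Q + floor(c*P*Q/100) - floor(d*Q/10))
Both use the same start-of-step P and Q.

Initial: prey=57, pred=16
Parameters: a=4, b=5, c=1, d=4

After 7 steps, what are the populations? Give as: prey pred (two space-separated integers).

Step 1: prey: 57+22-45=34; pred: 16+9-6=19
Step 2: prey: 34+13-32=15; pred: 19+6-7=18
Step 3: prey: 15+6-13=8; pred: 18+2-7=13
Step 4: prey: 8+3-5=6; pred: 13+1-5=9
Step 5: prey: 6+2-2=6; pred: 9+0-3=6
Step 6: prey: 6+2-1=7; pred: 6+0-2=4
Step 7: prey: 7+2-1=8; pred: 4+0-1=3

Answer: 8 3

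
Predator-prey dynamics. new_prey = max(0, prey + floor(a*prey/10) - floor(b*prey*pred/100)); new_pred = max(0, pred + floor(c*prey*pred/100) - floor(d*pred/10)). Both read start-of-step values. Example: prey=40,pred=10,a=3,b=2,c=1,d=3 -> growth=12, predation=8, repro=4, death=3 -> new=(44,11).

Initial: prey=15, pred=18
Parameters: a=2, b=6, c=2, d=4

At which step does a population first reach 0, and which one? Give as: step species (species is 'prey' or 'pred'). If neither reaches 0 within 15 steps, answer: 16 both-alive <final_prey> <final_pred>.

Step 1: prey: 15+3-16=2; pred: 18+5-7=16
Step 2: prey: 2+0-1=1; pred: 16+0-6=10
Step 3: prey: 1+0-0=1; pred: 10+0-4=6
Step 4: prey: 1+0-0=1; pred: 6+0-2=4
Step 5: prey: 1+0-0=1; pred: 4+0-1=3
Step 6: prey: 1+0-0=1; pred: 3+0-1=2
Step 7: prey: 1+0-0=1; pred: 2+0-0=2
Steps 8-15: state stable at prey=1, pred=2 (no change)
No extinction within 15 steps

Answer: 16 both-alive 1 2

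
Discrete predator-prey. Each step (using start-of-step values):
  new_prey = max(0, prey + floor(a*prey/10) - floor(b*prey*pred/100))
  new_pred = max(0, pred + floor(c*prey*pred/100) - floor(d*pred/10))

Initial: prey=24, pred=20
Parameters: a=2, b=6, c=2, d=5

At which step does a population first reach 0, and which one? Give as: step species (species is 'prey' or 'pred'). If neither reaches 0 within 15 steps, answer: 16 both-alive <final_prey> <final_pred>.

Answer: 1 prey

Derivation:
Step 1: prey: 24+4-28=0; pred: 20+9-10=19
First extinction: prey at step 1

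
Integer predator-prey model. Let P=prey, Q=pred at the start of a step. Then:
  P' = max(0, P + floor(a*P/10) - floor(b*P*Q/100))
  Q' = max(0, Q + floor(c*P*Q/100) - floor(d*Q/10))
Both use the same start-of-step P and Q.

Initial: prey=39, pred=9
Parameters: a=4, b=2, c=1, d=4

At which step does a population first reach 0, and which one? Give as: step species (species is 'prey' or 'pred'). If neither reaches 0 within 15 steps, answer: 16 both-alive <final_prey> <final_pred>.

Step 1: prey: 39+15-7=47; pred: 9+3-3=9
Step 2: prey: 47+18-8=57; pred: 9+4-3=10
Step 3: prey: 57+22-11=68; pred: 10+5-4=11
Step 4: prey: 68+27-14=81; pred: 11+7-4=14
Step 5: prey: 81+32-22=91; pred: 14+11-5=20
Step 6: prey: 91+36-36=91; pred: 20+18-8=30
Step 7: prey: 91+36-54=73; pred: 30+27-12=45
Step 8: prey: 73+29-65=37; pred: 45+32-18=59
Step 9: prey: 37+14-43=8; pred: 59+21-23=57
Step 10: prey: 8+3-9=2; pred: 57+4-22=39
Step 11: prey: 2+0-1=1; pred: 39+0-15=24
Step 12: prey: 1+0-0=1; pred: 24+0-9=15
Step 13: prey: 1+0-0=1; pred: 15+0-6=9
Step 14: prey: 1+0-0=1; pred: 9+0-3=6
Step 15: prey: 1+0-0=1; pred: 6+0-2=4
No extinction within 15 steps

Answer: 16 both-alive 1 4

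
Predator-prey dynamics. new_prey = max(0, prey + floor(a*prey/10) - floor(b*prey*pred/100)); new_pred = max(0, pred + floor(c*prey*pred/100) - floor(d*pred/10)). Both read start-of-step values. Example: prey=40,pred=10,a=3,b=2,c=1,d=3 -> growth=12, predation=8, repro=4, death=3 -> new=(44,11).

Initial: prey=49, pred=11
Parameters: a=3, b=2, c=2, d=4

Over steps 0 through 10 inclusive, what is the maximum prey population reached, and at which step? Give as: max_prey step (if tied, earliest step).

Answer: 53 1

Derivation:
Step 1: prey: 49+14-10=53; pred: 11+10-4=17
Step 2: prey: 53+15-18=50; pred: 17+18-6=29
Step 3: prey: 50+15-29=36; pred: 29+29-11=47
Step 4: prey: 36+10-33=13; pred: 47+33-18=62
Step 5: prey: 13+3-16=0; pred: 62+16-24=54
Step 6: prey: 0+0-0=0; pred: 54+0-21=33
Step 7: prey: 0+0-0=0; pred: 33+0-13=20
Step 8: prey: 0+0-0=0; pred: 20+0-8=12
Step 9: prey: 0+0-0=0; pred: 12+0-4=8
Step 10: prey: 0+0-0=0; pred: 8+0-3=5
Max prey = 53 at step 1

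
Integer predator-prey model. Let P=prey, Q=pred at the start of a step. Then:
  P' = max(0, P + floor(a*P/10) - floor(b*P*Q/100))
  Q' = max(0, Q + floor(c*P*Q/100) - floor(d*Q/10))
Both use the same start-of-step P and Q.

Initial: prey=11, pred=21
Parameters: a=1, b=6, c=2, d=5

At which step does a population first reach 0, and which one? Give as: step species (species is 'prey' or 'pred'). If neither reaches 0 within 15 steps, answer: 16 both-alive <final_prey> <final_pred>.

Step 1: prey: 11+1-13=0; pred: 21+4-10=15
First extinction: prey at step 1

Answer: 1 prey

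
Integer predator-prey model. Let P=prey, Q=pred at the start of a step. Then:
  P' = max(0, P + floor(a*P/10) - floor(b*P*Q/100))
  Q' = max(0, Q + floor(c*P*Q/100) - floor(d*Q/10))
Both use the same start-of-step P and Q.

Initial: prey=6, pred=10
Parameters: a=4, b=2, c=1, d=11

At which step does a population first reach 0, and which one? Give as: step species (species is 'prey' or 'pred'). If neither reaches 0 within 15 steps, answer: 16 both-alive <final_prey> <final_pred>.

Step 1: prey: 6+2-1=7; pred: 10+0-11=0
First extinction: pred at step 1

Answer: 1 pred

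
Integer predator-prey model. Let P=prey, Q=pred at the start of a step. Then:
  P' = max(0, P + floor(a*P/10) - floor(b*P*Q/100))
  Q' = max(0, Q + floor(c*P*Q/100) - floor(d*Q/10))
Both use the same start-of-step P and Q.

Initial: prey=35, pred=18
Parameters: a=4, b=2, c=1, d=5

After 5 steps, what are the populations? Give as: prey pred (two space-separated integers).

Step 1: prey: 35+14-12=37; pred: 18+6-9=15
Step 2: prey: 37+14-11=40; pred: 15+5-7=13
Step 3: prey: 40+16-10=46; pred: 13+5-6=12
Step 4: prey: 46+18-11=53; pred: 12+5-6=11
Step 5: prey: 53+21-11=63; pred: 11+5-5=11

Answer: 63 11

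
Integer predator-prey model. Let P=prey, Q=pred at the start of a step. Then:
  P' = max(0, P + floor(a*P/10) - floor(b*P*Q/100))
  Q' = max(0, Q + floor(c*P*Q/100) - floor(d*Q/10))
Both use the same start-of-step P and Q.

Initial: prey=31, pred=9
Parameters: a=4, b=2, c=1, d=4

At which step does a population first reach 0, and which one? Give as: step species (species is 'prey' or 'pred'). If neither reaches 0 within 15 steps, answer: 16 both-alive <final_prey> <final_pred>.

Answer: 10 prey

Derivation:
Step 1: prey: 31+12-5=38; pred: 9+2-3=8
Step 2: prey: 38+15-6=47; pred: 8+3-3=8
Step 3: prey: 47+18-7=58; pred: 8+3-3=8
Step 4: prey: 58+23-9=72; pred: 8+4-3=9
Step 5: prey: 72+28-12=88; pred: 9+6-3=12
Step 6: prey: 88+35-21=102; pred: 12+10-4=18
Step 7: prey: 102+40-36=106; pred: 18+18-7=29
Step 8: prey: 106+42-61=87; pred: 29+30-11=48
Step 9: prey: 87+34-83=38; pred: 48+41-19=70
Step 10: prey: 38+15-53=0; pred: 70+26-28=68
First extinction: prey at step 10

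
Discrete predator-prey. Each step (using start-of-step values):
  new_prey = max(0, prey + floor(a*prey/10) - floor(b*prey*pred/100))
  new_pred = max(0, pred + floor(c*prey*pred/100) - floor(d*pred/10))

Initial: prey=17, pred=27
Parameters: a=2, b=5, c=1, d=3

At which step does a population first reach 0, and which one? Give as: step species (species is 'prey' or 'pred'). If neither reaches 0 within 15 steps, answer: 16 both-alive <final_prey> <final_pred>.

Step 1: prey: 17+3-22=0; pred: 27+4-8=23
First extinction: prey at step 1

Answer: 1 prey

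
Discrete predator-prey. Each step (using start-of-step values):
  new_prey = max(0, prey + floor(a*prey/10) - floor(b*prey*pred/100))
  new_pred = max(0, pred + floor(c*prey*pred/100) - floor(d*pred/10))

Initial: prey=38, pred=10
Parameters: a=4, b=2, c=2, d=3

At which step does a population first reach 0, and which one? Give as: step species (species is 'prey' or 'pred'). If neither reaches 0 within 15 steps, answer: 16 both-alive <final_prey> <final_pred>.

Step 1: prey: 38+15-7=46; pred: 10+7-3=14
Step 2: prey: 46+18-12=52; pred: 14+12-4=22
Step 3: prey: 52+20-22=50; pred: 22+22-6=38
Step 4: prey: 50+20-38=32; pred: 38+38-11=65
Step 5: prey: 32+12-41=3; pred: 65+41-19=87
Step 6: prey: 3+1-5=0; pred: 87+5-26=66
First extinction: prey at step 6

Answer: 6 prey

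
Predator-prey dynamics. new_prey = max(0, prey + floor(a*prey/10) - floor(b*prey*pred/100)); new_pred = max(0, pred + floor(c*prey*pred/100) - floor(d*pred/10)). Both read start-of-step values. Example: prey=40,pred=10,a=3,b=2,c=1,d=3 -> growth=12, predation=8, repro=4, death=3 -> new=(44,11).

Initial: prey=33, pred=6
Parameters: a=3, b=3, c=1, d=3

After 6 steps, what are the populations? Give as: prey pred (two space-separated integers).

Step 1: prey: 33+9-5=37; pred: 6+1-1=6
Step 2: prey: 37+11-6=42; pred: 6+2-1=7
Step 3: prey: 42+12-8=46; pred: 7+2-2=7
Step 4: prey: 46+13-9=50; pred: 7+3-2=8
Step 5: prey: 50+15-12=53; pred: 8+4-2=10
Step 6: prey: 53+15-15=53; pred: 10+5-3=12

Answer: 53 12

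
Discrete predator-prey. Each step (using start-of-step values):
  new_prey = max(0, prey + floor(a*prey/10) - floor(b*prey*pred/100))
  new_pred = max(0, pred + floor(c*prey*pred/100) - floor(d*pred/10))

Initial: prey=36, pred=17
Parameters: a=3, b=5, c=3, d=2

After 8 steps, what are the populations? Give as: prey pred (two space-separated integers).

Step 1: prey: 36+10-30=16; pred: 17+18-3=32
Step 2: prey: 16+4-25=0; pred: 32+15-6=41
Step 3: prey: 0+0-0=0; pred: 41+0-8=33
Step 4: prey: 0+0-0=0; pred: 33+0-6=27
Step 5: prey: 0+0-0=0; pred: 27+0-5=22
Step 6: prey: 0+0-0=0; pred: 22+0-4=18
Step 7: prey: 0+0-0=0; pred: 18+0-3=15
Step 8: prey: 0+0-0=0; pred: 15+0-3=12

Answer: 0 12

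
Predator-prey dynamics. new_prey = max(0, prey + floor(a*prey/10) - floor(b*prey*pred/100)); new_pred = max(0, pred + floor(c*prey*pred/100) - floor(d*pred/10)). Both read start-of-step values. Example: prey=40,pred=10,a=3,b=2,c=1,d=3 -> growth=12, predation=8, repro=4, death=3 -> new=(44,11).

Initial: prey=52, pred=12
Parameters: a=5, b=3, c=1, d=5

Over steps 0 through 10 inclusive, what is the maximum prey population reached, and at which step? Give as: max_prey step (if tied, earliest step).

Answer: 81 4

Derivation:
Step 1: prey: 52+26-18=60; pred: 12+6-6=12
Step 2: prey: 60+30-21=69; pred: 12+7-6=13
Step 3: prey: 69+34-26=77; pred: 13+8-6=15
Step 4: prey: 77+38-34=81; pred: 15+11-7=19
Step 5: prey: 81+40-46=75; pred: 19+15-9=25
Step 6: prey: 75+37-56=56; pred: 25+18-12=31
Step 7: prey: 56+28-52=32; pred: 31+17-15=33
Step 8: prey: 32+16-31=17; pred: 33+10-16=27
Step 9: prey: 17+8-13=12; pred: 27+4-13=18
Step 10: prey: 12+6-6=12; pred: 18+2-9=11
Max prey = 81 at step 4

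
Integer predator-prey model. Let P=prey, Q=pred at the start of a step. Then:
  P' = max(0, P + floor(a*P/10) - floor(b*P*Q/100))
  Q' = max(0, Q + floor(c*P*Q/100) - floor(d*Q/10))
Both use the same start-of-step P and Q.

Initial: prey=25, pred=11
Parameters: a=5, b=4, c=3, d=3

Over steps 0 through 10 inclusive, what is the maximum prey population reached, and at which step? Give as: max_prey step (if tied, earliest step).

Step 1: prey: 25+12-11=26; pred: 11+8-3=16
Step 2: prey: 26+13-16=23; pred: 16+12-4=24
Step 3: prey: 23+11-22=12; pred: 24+16-7=33
Step 4: prey: 12+6-15=3; pred: 33+11-9=35
Step 5: prey: 3+1-4=0; pred: 35+3-10=28
Step 6: prey: 0+0-0=0; pred: 28+0-8=20
Step 7: prey: 0+0-0=0; pred: 20+0-6=14
Step 8: prey: 0+0-0=0; pred: 14+0-4=10
Step 9: prey: 0+0-0=0; pred: 10+0-3=7
Step 10: prey: 0+0-0=0; pred: 7+0-2=5
Max prey = 26 at step 1

Answer: 26 1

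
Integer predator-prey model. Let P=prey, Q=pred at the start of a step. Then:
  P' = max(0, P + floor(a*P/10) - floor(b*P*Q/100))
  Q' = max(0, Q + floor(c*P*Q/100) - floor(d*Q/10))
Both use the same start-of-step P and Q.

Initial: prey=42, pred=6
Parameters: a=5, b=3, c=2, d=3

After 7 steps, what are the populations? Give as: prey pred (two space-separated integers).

Step 1: prey: 42+21-7=56; pred: 6+5-1=10
Step 2: prey: 56+28-16=68; pred: 10+11-3=18
Step 3: prey: 68+34-36=66; pred: 18+24-5=37
Step 4: prey: 66+33-73=26; pred: 37+48-11=74
Step 5: prey: 26+13-57=0; pred: 74+38-22=90
Step 6: prey: 0+0-0=0; pred: 90+0-27=63
Step 7: prey: 0+0-0=0; pred: 63+0-18=45

Answer: 0 45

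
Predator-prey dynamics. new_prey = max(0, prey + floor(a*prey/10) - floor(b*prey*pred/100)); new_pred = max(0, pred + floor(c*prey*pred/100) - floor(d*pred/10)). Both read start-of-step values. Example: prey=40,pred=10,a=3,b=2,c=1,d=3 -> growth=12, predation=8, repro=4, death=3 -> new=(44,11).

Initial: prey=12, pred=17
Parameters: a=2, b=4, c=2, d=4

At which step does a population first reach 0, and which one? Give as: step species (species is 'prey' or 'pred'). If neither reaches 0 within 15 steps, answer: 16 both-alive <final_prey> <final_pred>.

Answer: 16 both-alive 3 2

Derivation:
Step 1: prey: 12+2-8=6; pred: 17+4-6=15
Step 2: prey: 6+1-3=4; pred: 15+1-6=10
Step 3: prey: 4+0-1=3; pred: 10+0-4=6
Step 4: prey: 3+0-0=3; pred: 6+0-2=4
Step 5: prey: 3+0-0=3; pred: 4+0-1=3
Step 6: prey: 3+0-0=3; pred: 3+0-1=2
Step 7: prey: 3+0-0=3; pred: 2+0-0=2
Steps 8-15: state stable at prey=3, pred=2 (no change)
No extinction within 15 steps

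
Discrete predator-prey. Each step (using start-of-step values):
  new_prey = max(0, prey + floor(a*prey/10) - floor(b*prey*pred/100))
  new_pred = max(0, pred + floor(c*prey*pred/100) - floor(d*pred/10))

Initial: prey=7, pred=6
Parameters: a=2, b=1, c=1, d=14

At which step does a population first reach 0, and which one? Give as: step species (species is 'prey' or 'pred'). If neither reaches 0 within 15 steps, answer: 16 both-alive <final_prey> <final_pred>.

Step 1: prey: 7+1-0=8; pred: 6+0-8=0
First extinction: pred at step 1

Answer: 1 pred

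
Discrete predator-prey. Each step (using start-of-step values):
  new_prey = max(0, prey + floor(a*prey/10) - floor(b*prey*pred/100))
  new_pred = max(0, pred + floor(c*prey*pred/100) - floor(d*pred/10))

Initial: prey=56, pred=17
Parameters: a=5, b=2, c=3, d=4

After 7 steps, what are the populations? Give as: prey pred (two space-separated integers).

Answer: 0 27

Derivation:
Step 1: prey: 56+28-19=65; pred: 17+28-6=39
Step 2: prey: 65+32-50=47; pred: 39+76-15=100
Step 3: prey: 47+23-94=0; pred: 100+141-40=201
Step 4: prey: 0+0-0=0; pred: 201+0-80=121
Step 5: prey: 0+0-0=0; pred: 121+0-48=73
Step 6: prey: 0+0-0=0; pred: 73+0-29=44
Step 7: prey: 0+0-0=0; pred: 44+0-17=27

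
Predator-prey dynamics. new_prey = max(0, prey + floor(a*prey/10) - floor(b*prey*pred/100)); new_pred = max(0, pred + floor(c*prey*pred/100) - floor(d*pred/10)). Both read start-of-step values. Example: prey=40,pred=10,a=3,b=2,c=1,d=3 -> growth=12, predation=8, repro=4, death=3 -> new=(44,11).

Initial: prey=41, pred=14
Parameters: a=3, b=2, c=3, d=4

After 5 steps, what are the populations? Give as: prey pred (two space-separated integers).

Step 1: prey: 41+12-11=42; pred: 14+17-5=26
Step 2: prey: 42+12-21=33; pred: 26+32-10=48
Step 3: prey: 33+9-31=11; pred: 48+47-19=76
Step 4: prey: 11+3-16=0; pred: 76+25-30=71
Step 5: prey: 0+0-0=0; pred: 71+0-28=43

Answer: 0 43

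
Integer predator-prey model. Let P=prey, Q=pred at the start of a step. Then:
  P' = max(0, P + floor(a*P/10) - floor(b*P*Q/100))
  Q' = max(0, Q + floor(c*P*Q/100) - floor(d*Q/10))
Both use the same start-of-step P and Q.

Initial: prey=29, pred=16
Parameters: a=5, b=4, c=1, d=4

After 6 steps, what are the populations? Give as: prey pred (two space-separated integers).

Step 1: prey: 29+14-18=25; pred: 16+4-6=14
Step 2: prey: 25+12-14=23; pred: 14+3-5=12
Step 3: prey: 23+11-11=23; pred: 12+2-4=10
Step 4: prey: 23+11-9=25; pred: 10+2-4=8
Step 5: prey: 25+12-8=29; pred: 8+2-3=7
Step 6: prey: 29+14-8=35; pred: 7+2-2=7

Answer: 35 7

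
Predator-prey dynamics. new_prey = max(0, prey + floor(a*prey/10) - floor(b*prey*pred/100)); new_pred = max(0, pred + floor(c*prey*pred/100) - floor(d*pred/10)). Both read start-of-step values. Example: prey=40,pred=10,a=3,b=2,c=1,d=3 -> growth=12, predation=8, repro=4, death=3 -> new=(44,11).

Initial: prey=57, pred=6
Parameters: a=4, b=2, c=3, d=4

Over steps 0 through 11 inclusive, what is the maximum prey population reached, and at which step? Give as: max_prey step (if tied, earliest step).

Step 1: prey: 57+22-6=73; pred: 6+10-2=14
Step 2: prey: 73+29-20=82; pred: 14+30-5=39
Step 3: prey: 82+32-63=51; pred: 39+95-15=119
Step 4: prey: 51+20-121=0; pred: 119+182-47=254
Step 5: prey: 0+0-0=0; pred: 254+0-101=153
Step 6: prey: 0+0-0=0; pred: 153+0-61=92
Step 7: prey: 0+0-0=0; pred: 92+0-36=56
Step 8: prey: 0+0-0=0; pred: 56+0-22=34
Step 9: prey: 0+0-0=0; pred: 34+0-13=21
Step 10: prey: 0+0-0=0; pred: 21+0-8=13
Step 11: prey: 0+0-0=0; pred: 13+0-5=8
Max prey = 82 at step 2

Answer: 82 2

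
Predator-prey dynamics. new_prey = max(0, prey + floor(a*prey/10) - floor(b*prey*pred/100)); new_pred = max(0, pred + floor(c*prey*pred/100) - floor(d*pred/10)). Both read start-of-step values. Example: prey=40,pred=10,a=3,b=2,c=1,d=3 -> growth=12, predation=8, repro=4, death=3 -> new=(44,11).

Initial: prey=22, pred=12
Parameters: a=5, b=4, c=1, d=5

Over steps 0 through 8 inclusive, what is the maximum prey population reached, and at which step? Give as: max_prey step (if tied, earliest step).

Step 1: prey: 22+11-10=23; pred: 12+2-6=8
Step 2: prey: 23+11-7=27; pred: 8+1-4=5
Step 3: prey: 27+13-5=35; pred: 5+1-2=4
Step 4: prey: 35+17-5=47; pred: 4+1-2=3
Step 5: prey: 47+23-5=65; pred: 3+1-1=3
Step 6: prey: 65+32-7=90; pred: 3+1-1=3
Step 7: prey: 90+45-10=125; pred: 3+2-1=4
Step 8: prey: 125+62-20=167; pred: 4+5-2=7
Max prey = 167 at step 8

Answer: 167 8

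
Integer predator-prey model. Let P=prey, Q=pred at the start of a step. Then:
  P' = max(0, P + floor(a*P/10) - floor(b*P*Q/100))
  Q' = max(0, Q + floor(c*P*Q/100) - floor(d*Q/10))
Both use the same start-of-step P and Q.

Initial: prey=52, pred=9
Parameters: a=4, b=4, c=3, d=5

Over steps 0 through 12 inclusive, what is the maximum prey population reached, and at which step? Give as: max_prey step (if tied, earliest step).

Step 1: prey: 52+20-18=54; pred: 9+14-4=19
Step 2: prey: 54+21-41=34; pred: 19+30-9=40
Step 3: prey: 34+13-54=0; pred: 40+40-20=60
Step 4: prey: 0+0-0=0; pred: 60+0-30=30
Step 5: prey: 0+0-0=0; pred: 30+0-15=15
Step 6: prey: 0+0-0=0; pred: 15+0-7=8
Step 7: prey: 0+0-0=0; pred: 8+0-4=4
Step 8: prey: 0+0-0=0; pred: 4+0-2=2
Step 9: prey: 0+0-0=0; pred: 2+0-1=1
Step 10: prey: 0+0-0=0; pred: 1+0-0=1
Step 11: prey: 0+0-0=0; pred: 1+0-0=1
Step 12: prey: 0+0-0=0; pred: 1+0-0=1
Max prey = 54 at step 1

Answer: 54 1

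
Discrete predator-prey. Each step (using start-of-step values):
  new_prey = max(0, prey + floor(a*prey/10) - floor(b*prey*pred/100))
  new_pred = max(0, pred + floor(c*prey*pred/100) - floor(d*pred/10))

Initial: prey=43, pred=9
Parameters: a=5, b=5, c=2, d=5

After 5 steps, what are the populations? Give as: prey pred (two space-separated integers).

Answer: 7 16

Derivation:
Step 1: prey: 43+21-19=45; pred: 9+7-4=12
Step 2: prey: 45+22-27=40; pred: 12+10-6=16
Step 3: prey: 40+20-32=28; pred: 16+12-8=20
Step 4: prey: 28+14-28=14; pred: 20+11-10=21
Step 5: prey: 14+7-14=7; pred: 21+5-10=16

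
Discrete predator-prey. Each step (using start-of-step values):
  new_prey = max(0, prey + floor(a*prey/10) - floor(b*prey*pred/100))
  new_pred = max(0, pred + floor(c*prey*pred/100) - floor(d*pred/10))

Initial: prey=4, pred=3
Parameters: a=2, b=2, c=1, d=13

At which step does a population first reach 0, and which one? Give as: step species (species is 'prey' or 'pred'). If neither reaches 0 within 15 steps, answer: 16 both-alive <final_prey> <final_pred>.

Step 1: prey: 4+0-0=4; pred: 3+0-3=0
First extinction: pred at step 1

Answer: 1 pred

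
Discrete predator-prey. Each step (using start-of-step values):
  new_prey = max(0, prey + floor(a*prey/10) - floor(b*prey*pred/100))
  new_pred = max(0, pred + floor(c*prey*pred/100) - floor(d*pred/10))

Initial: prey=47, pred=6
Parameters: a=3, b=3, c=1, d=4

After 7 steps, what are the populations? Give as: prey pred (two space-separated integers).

Answer: 45 20

Derivation:
Step 1: prey: 47+14-8=53; pred: 6+2-2=6
Step 2: prey: 53+15-9=59; pred: 6+3-2=7
Step 3: prey: 59+17-12=64; pred: 7+4-2=9
Step 4: prey: 64+19-17=66; pred: 9+5-3=11
Step 5: prey: 66+19-21=64; pred: 11+7-4=14
Step 6: prey: 64+19-26=57; pred: 14+8-5=17
Step 7: prey: 57+17-29=45; pred: 17+9-6=20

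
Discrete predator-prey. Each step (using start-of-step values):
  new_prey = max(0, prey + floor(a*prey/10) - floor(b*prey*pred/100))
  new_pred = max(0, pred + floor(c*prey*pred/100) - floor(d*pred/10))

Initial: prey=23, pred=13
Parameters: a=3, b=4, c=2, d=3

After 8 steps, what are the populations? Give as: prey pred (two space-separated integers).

Step 1: prey: 23+6-11=18; pred: 13+5-3=15
Step 2: prey: 18+5-10=13; pred: 15+5-4=16
Step 3: prey: 13+3-8=8; pred: 16+4-4=16
Step 4: prey: 8+2-5=5; pred: 16+2-4=14
Step 5: prey: 5+1-2=4; pred: 14+1-4=11
Step 6: prey: 4+1-1=4; pred: 11+0-3=8
Step 7: prey: 4+1-1=4; pred: 8+0-2=6
Step 8: prey: 4+1-0=5; pred: 6+0-1=5

Answer: 5 5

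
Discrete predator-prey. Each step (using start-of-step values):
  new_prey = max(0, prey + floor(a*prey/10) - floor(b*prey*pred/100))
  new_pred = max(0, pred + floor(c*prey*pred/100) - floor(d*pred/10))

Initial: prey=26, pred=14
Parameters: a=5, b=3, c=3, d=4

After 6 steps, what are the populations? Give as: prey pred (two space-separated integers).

Answer: 0 22

Derivation:
Step 1: prey: 26+13-10=29; pred: 14+10-5=19
Step 2: prey: 29+14-16=27; pred: 19+16-7=28
Step 3: prey: 27+13-22=18; pred: 28+22-11=39
Step 4: prey: 18+9-21=6; pred: 39+21-15=45
Step 5: prey: 6+3-8=1; pred: 45+8-18=35
Step 6: prey: 1+0-1=0; pred: 35+1-14=22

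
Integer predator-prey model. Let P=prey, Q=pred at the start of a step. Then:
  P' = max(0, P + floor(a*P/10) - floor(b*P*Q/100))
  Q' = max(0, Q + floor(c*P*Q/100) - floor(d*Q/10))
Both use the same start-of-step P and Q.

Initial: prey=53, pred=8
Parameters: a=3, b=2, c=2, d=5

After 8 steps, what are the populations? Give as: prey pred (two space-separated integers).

Step 1: prey: 53+15-8=60; pred: 8+8-4=12
Step 2: prey: 60+18-14=64; pred: 12+14-6=20
Step 3: prey: 64+19-25=58; pred: 20+25-10=35
Step 4: prey: 58+17-40=35; pred: 35+40-17=58
Step 5: prey: 35+10-40=5; pred: 58+40-29=69
Step 6: prey: 5+1-6=0; pred: 69+6-34=41
Step 7: prey: 0+0-0=0; pred: 41+0-20=21
Step 8: prey: 0+0-0=0; pred: 21+0-10=11

Answer: 0 11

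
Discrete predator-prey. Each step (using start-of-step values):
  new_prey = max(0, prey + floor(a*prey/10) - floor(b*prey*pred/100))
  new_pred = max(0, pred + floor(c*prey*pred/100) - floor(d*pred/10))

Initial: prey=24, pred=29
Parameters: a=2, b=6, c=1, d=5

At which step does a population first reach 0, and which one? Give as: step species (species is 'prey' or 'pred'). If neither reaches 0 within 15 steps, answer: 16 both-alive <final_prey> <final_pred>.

Step 1: prey: 24+4-41=0; pred: 29+6-14=21
First extinction: prey at step 1

Answer: 1 prey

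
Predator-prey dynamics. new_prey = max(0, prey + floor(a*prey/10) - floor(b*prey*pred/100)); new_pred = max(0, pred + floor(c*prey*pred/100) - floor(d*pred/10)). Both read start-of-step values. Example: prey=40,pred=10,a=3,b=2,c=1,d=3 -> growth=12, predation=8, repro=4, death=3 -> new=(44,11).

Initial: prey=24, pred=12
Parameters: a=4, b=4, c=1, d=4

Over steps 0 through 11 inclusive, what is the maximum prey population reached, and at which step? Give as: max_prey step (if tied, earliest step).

Step 1: prey: 24+9-11=22; pred: 12+2-4=10
Step 2: prey: 22+8-8=22; pred: 10+2-4=8
Step 3: prey: 22+8-7=23; pred: 8+1-3=6
Step 4: prey: 23+9-5=27; pred: 6+1-2=5
Step 5: prey: 27+10-5=32; pred: 5+1-2=4
Step 6: prey: 32+12-5=39; pred: 4+1-1=4
Step 7: prey: 39+15-6=48; pred: 4+1-1=4
Step 8: prey: 48+19-7=60; pred: 4+1-1=4
Step 9: prey: 60+24-9=75; pred: 4+2-1=5
Step 10: prey: 75+30-15=90; pred: 5+3-2=6
Step 11: prey: 90+36-21=105; pred: 6+5-2=9
Max prey = 105 at step 11

Answer: 105 11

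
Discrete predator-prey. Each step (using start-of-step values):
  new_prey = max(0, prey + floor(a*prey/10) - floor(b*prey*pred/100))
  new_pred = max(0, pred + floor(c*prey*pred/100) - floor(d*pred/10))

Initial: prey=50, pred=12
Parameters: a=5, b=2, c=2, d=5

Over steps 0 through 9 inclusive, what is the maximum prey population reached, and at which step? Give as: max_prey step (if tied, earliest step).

Step 1: prey: 50+25-12=63; pred: 12+12-6=18
Step 2: prey: 63+31-22=72; pred: 18+22-9=31
Step 3: prey: 72+36-44=64; pred: 31+44-15=60
Step 4: prey: 64+32-76=20; pred: 60+76-30=106
Step 5: prey: 20+10-42=0; pred: 106+42-53=95
Step 6: prey: 0+0-0=0; pred: 95+0-47=48
Step 7: prey: 0+0-0=0; pred: 48+0-24=24
Step 8: prey: 0+0-0=0; pred: 24+0-12=12
Step 9: prey: 0+0-0=0; pred: 12+0-6=6
Max prey = 72 at step 2

Answer: 72 2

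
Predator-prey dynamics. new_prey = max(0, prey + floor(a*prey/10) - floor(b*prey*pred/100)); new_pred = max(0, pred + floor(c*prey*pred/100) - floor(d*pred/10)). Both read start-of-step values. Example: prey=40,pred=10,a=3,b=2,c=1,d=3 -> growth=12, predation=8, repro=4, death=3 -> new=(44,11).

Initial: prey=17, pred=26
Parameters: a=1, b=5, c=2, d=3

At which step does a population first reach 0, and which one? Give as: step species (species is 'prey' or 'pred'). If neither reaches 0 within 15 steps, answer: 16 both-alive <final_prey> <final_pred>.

Answer: 1 prey

Derivation:
Step 1: prey: 17+1-22=0; pred: 26+8-7=27
First extinction: prey at step 1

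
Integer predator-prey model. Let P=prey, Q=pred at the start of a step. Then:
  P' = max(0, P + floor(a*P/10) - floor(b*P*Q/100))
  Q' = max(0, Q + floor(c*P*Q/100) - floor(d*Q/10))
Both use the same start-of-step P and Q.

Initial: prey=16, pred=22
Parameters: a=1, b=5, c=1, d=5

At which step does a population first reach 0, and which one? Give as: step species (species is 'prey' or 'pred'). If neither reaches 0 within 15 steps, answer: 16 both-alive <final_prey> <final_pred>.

Answer: 1 prey

Derivation:
Step 1: prey: 16+1-17=0; pred: 22+3-11=14
First extinction: prey at step 1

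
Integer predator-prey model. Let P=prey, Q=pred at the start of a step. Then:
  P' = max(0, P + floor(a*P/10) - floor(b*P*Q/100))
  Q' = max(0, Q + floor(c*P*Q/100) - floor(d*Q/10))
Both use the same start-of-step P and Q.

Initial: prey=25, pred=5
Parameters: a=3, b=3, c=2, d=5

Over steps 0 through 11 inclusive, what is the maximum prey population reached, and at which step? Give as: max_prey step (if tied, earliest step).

Answer: 46 5

Derivation:
Step 1: prey: 25+7-3=29; pred: 5+2-2=5
Step 2: prey: 29+8-4=33; pred: 5+2-2=5
Step 3: prey: 33+9-4=38; pred: 5+3-2=6
Step 4: prey: 38+11-6=43; pred: 6+4-3=7
Step 5: prey: 43+12-9=46; pred: 7+6-3=10
Step 6: prey: 46+13-13=46; pred: 10+9-5=14
Step 7: prey: 46+13-19=40; pred: 14+12-7=19
Step 8: prey: 40+12-22=30; pred: 19+15-9=25
Step 9: prey: 30+9-22=17; pred: 25+15-12=28
Step 10: prey: 17+5-14=8; pred: 28+9-14=23
Step 11: prey: 8+2-5=5; pred: 23+3-11=15
Max prey = 46 at step 5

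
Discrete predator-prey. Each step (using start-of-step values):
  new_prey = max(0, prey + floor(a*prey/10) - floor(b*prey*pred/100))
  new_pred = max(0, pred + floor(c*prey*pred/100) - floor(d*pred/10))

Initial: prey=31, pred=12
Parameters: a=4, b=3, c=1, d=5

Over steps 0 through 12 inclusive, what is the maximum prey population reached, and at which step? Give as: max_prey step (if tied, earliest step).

Answer: 130 9

Derivation:
Step 1: prey: 31+12-11=32; pred: 12+3-6=9
Step 2: prey: 32+12-8=36; pred: 9+2-4=7
Step 3: prey: 36+14-7=43; pred: 7+2-3=6
Step 4: prey: 43+17-7=53; pred: 6+2-3=5
Step 5: prey: 53+21-7=67; pred: 5+2-2=5
Step 6: prey: 67+26-10=83; pred: 5+3-2=6
Step 7: prey: 83+33-14=102; pred: 6+4-3=7
Step 8: prey: 102+40-21=121; pred: 7+7-3=11
Step 9: prey: 121+48-39=130; pred: 11+13-5=19
Step 10: prey: 130+52-74=108; pred: 19+24-9=34
Step 11: prey: 108+43-110=41; pred: 34+36-17=53
Step 12: prey: 41+16-65=0; pred: 53+21-26=48
Max prey = 130 at step 9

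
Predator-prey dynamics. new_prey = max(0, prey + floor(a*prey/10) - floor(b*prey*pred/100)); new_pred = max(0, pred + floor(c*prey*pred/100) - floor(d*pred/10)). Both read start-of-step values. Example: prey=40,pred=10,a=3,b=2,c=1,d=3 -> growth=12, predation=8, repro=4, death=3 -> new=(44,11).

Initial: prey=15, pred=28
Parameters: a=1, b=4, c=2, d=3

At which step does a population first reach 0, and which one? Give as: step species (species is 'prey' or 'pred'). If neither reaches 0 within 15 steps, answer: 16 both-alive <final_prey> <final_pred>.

Step 1: prey: 15+1-16=0; pred: 28+8-8=28
First extinction: prey at step 1

Answer: 1 prey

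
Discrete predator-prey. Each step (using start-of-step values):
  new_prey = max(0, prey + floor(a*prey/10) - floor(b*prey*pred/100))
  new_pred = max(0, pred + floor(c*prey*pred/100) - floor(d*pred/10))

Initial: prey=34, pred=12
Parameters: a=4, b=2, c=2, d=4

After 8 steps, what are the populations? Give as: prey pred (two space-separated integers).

Step 1: prey: 34+13-8=39; pred: 12+8-4=16
Step 2: prey: 39+15-12=42; pred: 16+12-6=22
Step 3: prey: 42+16-18=40; pred: 22+18-8=32
Step 4: prey: 40+16-25=31; pred: 32+25-12=45
Step 5: prey: 31+12-27=16; pred: 45+27-18=54
Step 6: prey: 16+6-17=5; pred: 54+17-21=50
Step 7: prey: 5+2-5=2; pred: 50+5-20=35
Step 8: prey: 2+0-1=1; pred: 35+1-14=22

Answer: 1 22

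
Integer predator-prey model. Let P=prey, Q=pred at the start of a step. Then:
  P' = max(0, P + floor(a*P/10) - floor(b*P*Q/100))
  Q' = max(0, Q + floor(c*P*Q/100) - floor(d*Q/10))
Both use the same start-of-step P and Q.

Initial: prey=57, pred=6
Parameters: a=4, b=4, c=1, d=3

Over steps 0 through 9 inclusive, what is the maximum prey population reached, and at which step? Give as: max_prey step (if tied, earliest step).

Step 1: prey: 57+22-13=66; pred: 6+3-1=8
Step 2: prey: 66+26-21=71; pred: 8+5-2=11
Step 3: prey: 71+28-31=68; pred: 11+7-3=15
Step 4: prey: 68+27-40=55; pred: 15+10-4=21
Step 5: prey: 55+22-46=31; pred: 21+11-6=26
Step 6: prey: 31+12-32=11; pred: 26+8-7=27
Step 7: prey: 11+4-11=4; pred: 27+2-8=21
Step 8: prey: 4+1-3=2; pred: 21+0-6=15
Step 9: prey: 2+0-1=1; pred: 15+0-4=11
Max prey = 71 at step 2

Answer: 71 2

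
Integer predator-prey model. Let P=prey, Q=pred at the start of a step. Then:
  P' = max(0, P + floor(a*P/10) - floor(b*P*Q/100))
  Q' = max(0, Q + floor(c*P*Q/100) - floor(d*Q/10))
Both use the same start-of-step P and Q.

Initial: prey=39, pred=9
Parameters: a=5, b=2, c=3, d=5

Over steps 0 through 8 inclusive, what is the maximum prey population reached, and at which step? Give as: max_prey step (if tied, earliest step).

Step 1: prey: 39+19-7=51; pred: 9+10-4=15
Step 2: prey: 51+25-15=61; pred: 15+22-7=30
Step 3: prey: 61+30-36=55; pred: 30+54-15=69
Step 4: prey: 55+27-75=7; pred: 69+113-34=148
Step 5: prey: 7+3-20=0; pred: 148+31-74=105
Step 6: prey: 0+0-0=0; pred: 105+0-52=53
Step 7: prey: 0+0-0=0; pred: 53+0-26=27
Step 8: prey: 0+0-0=0; pred: 27+0-13=14
Max prey = 61 at step 2

Answer: 61 2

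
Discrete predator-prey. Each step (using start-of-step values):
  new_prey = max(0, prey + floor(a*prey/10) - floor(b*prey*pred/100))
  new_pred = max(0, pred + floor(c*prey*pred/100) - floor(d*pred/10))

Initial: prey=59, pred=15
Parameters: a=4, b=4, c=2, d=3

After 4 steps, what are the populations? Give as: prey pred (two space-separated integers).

Answer: 0 31

Derivation:
Step 1: prey: 59+23-35=47; pred: 15+17-4=28
Step 2: prey: 47+18-52=13; pred: 28+26-8=46
Step 3: prey: 13+5-23=0; pred: 46+11-13=44
Step 4: prey: 0+0-0=0; pred: 44+0-13=31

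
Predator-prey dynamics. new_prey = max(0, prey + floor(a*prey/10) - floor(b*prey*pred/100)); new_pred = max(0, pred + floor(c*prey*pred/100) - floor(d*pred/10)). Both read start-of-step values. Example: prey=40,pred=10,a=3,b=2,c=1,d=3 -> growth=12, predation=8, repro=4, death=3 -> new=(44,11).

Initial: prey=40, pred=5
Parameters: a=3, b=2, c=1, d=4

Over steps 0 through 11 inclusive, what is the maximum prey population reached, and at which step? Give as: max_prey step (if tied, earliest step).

Step 1: prey: 40+12-4=48; pred: 5+2-2=5
Step 2: prey: 48+14-4=58; pred: 5+2-2=5
Step 3: prey: 58+17-5=70; pred: 5+2-2=5
Step 4: prey: 70+21-7=84; pred: 5+3-2=6
Step 5: prey: 84+25-10=99; pred: 6+5-2=9
Step 6: prey: 99+29-17=111; pred: 9+8-3=14
Step 7: prey: 111+33-31=113; pred: 14+15-5=24
Step 8: prey: 113+33-54=92; pred: 24+27-9=42
Step 9: prey: 92+27-77=42; pred: 42+38-16=64
Step 10: prey: 42+12-53=1; pred: 64+26-25=65
Step 11: prey: 1+0-1=0; pred: 65+0-26=39
Max prey = 113 at step 7

Answer: 113 7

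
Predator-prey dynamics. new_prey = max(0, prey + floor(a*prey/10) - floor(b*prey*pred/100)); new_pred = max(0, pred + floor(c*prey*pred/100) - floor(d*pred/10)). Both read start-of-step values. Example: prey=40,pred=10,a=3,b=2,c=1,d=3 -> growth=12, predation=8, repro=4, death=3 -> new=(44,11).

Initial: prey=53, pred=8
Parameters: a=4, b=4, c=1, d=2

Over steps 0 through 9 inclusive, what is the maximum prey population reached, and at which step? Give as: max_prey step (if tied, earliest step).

Step 1: prey: 53+21-16=58; pred: 8+4-1=11
Step 2: prey: 58+23-25=56; pred: 11+6-2=15
Step 3: prey: 56+22-33=45; pred: 15+8-3=20
Step 4: prey: 45+18-36=27; pred: 20+9-4=25
Step 5: prey: 27+10-27=10; pred: 25+6-5=26
Step 6: prey: 10+4-10=4; pred: 26+2-5=23
Step 7: prey: 4+1-3=2; pred: 23+0-4=19
Step 8: prey: 2+0-1=1; pred: 19+0-3=16
Step 9: prey: 1+0-0=1; pred: 16+0-3=13
Max prey = 58 at step 1

Answer: 58 1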